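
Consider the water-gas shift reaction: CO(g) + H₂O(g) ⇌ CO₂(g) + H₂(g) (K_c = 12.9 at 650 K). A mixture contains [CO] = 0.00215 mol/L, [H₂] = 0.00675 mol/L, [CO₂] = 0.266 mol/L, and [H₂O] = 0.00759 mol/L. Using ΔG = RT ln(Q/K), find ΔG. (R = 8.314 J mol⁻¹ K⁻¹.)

Q_c = [CO₂]·[H₂] / ([CO]·[H₂O]) = (0.266)·(0.00675) / ((0.00215)·(0.00759)) = 110
ΔG = RT ln(Q_c/K_c) = (8.314 J mol⁻¹ K⁻¹)(650 K) × ln(110/12.9)
   = (5.404 kJ/mol)(2.143) = 11.6 kJ/mol
ΔG > 0, so the forward reaction is non-spontaneous (proceeds in reverse).

ΔG = 11.6 kJ/mol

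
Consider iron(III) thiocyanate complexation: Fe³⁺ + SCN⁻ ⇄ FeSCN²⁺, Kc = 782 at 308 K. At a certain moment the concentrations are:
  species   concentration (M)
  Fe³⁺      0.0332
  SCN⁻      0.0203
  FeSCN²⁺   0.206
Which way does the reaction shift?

Qc = [FeSCN²⁺] / ([Fe³⁺]·[SCN⁻]) = (0.206) / ((0.0332)·(0.0203)) = 306
Qc = 306 < Kc = 782, so the forward reaction proceeds.

toward products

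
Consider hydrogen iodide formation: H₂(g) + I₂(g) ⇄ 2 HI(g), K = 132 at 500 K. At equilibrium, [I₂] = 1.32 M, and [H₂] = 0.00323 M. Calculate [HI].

At equilibrium, K = [HI]² / ([H₂]·[I₂]) = 132.
([HI])² / ((0.00323)·(1.32)) = 132
[HI]² = 0.563 ⇒ [HI] = 0.750 M

[HI] = 0.750 M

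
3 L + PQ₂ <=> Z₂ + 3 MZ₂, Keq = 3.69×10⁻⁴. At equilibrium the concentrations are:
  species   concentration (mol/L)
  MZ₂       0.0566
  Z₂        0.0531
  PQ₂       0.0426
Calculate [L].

At equilibrium, Keq = [Z₂]·[MZ₂]³ / ([L]³·[PQ₂]) = 3.69×10⁻⁴.
(0.0531)·(0.0566)³ / (([L])³·(0.0426)) = 3.69×10⁻⁴
[L]³ = 0.613 ⇒ [L] = 0.849 mol/L

[L] = 0.849 mol/L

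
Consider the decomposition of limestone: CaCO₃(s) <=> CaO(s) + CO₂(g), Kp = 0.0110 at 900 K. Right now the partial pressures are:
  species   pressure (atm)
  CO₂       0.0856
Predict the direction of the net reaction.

to the left

(CaCO₃, CaO are pure solids — omitted from Qp.)
Qp = P(CO₂) = 0.0856
Qp = 0.0856 > Kp = 0.0110, so the reverse reaction proceeds.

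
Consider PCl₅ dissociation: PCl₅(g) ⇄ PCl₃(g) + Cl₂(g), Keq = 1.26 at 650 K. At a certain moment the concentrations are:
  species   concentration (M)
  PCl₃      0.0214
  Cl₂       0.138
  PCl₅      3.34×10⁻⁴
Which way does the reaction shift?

reverse (toward reactants)

Q = [PCl₃]·[Cl₂] / [PCl₅] = (0.0214)·(0.138) / (3.34×10⁻⁴) = 8.84
Q = 8.84 > Keq = 1.26, so the reverse reaction proceeds.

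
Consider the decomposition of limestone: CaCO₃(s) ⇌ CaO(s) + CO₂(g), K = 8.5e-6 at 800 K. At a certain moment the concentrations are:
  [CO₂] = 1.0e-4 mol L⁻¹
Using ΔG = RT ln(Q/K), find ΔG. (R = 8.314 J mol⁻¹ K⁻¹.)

(CaCO₃, CaO are pure solids — omitted from Q.)
Q = [CO₂] = 1.00e-4
ΔG = RT ln(Q/K) = (8.314 J mol⁻¹ K⁻¹)(800 K) × ln(1.00e-4/8.5e-6)
   = (6.651 kJ/mol)(2.465) = 16.4 kJ/mol
ΔG > 0, so the forward reaction is non-spontaneous (proceeds in reverse).

ΔG = 16.4 kJ/mol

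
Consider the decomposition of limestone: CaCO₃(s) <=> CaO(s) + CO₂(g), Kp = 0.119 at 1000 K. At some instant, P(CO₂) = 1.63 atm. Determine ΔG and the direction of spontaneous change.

(CaCO₃, CaO are pure solids — omitted from Qp.)
Qp = P(CO₂) = 1.63
ΔG = RT ln(Qp/Kp) = (8.314 J mol⁻¹ K⁻¹)(1000 K) × ln(1.63/0.119)
   = (8.314 kJ/mol)(2.617) = 21.8 kJ/mol
ΔG > 0, so the forward reaction is non-spontaneous (proceeds in reverse).

ΔG = 21.8 kJ/mol; the forward reaction is non-spontaneous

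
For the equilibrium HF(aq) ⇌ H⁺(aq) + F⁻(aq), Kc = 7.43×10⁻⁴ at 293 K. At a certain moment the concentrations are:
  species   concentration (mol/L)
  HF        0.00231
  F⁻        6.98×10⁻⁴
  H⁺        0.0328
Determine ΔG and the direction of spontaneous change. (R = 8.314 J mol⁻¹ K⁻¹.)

ΔG = 6.31 kJ/mol; the forward reaction is non-spontaneous

Qc = [H⁺]·[F⁻] / [HF] = (0.0328)·(6.98×10⁻⁴) / (0.00231) = 0.00991
ΔG = RT ln(Qc/Kc) = (8.314 J mol⁻¹ K⁻¹)(293 K) × ln(0.00991/7.43×10⁻⁴)
   = (2.436 kJ/mol)(2.591) = 6.31 kJ/mol
ΔG > 0, so the forward reaction is non-spontaneous (proceeds in reverse).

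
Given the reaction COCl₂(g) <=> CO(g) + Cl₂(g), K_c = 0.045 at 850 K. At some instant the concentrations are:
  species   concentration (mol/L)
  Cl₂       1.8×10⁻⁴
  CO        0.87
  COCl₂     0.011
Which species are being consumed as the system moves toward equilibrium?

Q_c = [CO]·[Cl₂] / [COCl₂] = (0.87)·(1.8×10⁻⁴) / (0.011) = 0.014
Q_c = 0.014 < K_c = 0.045: net forward reaction.

COCl₂ (reactants)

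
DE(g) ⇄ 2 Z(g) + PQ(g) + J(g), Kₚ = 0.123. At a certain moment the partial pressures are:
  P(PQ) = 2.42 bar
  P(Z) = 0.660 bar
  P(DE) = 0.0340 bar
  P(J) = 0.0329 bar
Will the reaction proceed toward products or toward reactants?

reverse (toward reactants)

Qₚ = P(Z)²·P(PQ)·P(J) / P(DE) = (0.660)²·(2.42)·(0.0329) / (0.0340) = 1.02
Qₚ = 1.02 > Kₚ = 0.123, so the reverse reaction proceeds.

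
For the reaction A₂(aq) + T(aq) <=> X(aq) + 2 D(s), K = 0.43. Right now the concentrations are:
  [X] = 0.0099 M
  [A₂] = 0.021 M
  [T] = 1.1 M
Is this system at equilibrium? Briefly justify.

yes, at equilibrium

(D is a pure solid — omitted from Q.)
Q = [X] / ([A₂]·[T]) = (0.0099) / ((0.021)·(1.1)) = 0.43
Q = 0.43 = K; the system is at equilibrium.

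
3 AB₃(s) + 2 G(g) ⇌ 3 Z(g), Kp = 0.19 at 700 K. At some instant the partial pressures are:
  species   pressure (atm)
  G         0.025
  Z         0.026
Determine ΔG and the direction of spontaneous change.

ΔG = -11.1 kJ/mol; the forward reaction is spontaneous

(AB₃ is a pure solid — omitted from Qp.)
Qp = P(Z)³ / P(G)² = (0.026)³ / (0.025)² = 0.0281
ΔG = RT ln(Qp/Kp) = (8.314 J mol⁻¹ K⁻¹)(700 K) × ln(0.0281/0.19)
   = (5.820 kJ/mol)(-1.911) = -11.1 kJ/mol
ΔG < 0, so the forward reaction is spontaneous (proceeds forward).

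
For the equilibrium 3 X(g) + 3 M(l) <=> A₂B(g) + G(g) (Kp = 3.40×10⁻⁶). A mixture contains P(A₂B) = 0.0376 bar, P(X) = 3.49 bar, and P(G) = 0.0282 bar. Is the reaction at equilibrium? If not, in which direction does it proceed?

toward reactants

(M is a pure liquid — omitted from Qp.)
Qp = P(A₂B)·P(G) / P(X)³ = (0.0376)·(0.0282) / (3.49)³ = 2.49×10⁻⁵
Qp = 2.49×10⁻⁵ > Kp = 3.40×10⁻⁶, so the reverse reaction proceeds.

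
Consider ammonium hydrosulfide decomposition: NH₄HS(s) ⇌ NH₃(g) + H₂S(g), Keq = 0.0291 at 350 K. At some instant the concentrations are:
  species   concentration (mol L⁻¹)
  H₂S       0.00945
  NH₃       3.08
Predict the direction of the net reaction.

(NH₄HS is a pure solid — omitted from Q.)
Q = [NH₃]·[H₂S] = (3.08)·(0.00945) = 0.0291
Q = 0.0291 = Keq, so the system is already at equilibrium.

neither direction; the system is at equilibrium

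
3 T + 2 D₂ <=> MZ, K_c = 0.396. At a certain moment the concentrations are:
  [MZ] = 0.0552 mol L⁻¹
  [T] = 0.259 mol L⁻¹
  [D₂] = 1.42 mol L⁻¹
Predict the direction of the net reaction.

reverse (toward reactants)

Q_c = [MZ] / ([T]³·[D₂]²) = (0.0552) / ((0.259)³·(1.42)²) = 1.58
Q_c = 1.58 > K_c = 0.396, so the reverse reaction proceeds.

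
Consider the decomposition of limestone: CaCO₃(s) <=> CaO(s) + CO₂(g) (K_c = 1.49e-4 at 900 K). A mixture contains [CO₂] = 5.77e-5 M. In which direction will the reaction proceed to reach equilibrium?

to the right

(CaCO₃, CaO are pure solids — omitted from Q_c.)
Q_c = [CO₂] = 5.77e-5
Q_c = 5.77e-5 < K_c = 1.49e-4, so the forward reaction proceeds.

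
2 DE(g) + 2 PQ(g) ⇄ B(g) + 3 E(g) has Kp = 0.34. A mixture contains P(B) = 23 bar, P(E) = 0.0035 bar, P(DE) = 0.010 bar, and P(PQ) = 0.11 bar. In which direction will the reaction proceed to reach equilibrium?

to the left

Qp = P(B)·P(E)³ / (P(DE)²·P(PQ)²) = (23)·(0.0035)³ / ((0.010)²·(0.11)²) = 0.81
Qp = 0.81 > Kp = 0.34, so the reverse reaction proceeds.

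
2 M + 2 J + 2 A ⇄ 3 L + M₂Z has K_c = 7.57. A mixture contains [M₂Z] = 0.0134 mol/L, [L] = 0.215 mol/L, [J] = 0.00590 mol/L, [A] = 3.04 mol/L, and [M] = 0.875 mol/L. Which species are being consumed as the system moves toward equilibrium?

Q_c = [L]³·[M₂Z] / ([M]²·[J]²·[A]²) = (0.215)³·(0.0134) / ((0.875)²·(0.00590)²·(3.04)²) = 0.541
Q_c = 0.541 < K_c = 7.57: net forward reaction.

M, J, A (reactants)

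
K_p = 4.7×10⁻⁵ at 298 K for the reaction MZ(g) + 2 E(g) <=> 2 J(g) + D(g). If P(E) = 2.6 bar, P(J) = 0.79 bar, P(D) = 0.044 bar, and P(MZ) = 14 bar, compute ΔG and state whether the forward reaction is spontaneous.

ΔG = 4.51 kJ/mol; the forward reaction is non-spontaneous

Q_p = P(J)²·P(D) / (P(MZ)·P(E)²) = (0.79)²·(0.044) / ((14)·(2.6)²) = 2.90×10⁻⁴
ΔG = RT ln(Q_p/K_p) = (8.314 J mol⁻¹ K⁻¹)(298 K) × ln(2.90×10⁻⁴/4.7×10⁻⁵)
   = (2.478 kJ/mol)(1.820) = 4.51 kJ/mol
ΔG > 0, so the forward reaction is non-spontaneous (proceeds in reverse).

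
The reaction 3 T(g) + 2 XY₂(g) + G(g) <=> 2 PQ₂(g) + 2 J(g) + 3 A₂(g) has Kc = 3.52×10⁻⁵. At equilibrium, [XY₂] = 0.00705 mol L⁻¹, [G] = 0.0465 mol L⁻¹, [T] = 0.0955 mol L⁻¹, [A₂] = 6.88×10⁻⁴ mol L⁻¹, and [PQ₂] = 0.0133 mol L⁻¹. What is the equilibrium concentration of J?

[J] = 1.11 mol L⁻¹

At equilibrium, Kc = [PQ₂]²·[J]²·[A₂]³ / ([T]³·[XY₂]²·[G]) = 3.52×10⁻⁵.
(0.0133)²·([J])²·(6.88×10⁻⁴)³ / ((0.0955)³·(0.00705)²·(0.0465)) = 3.52×10⁻⁵
[J]² = 1.23 ⇒ [J] = 1.11 mol L⁻¹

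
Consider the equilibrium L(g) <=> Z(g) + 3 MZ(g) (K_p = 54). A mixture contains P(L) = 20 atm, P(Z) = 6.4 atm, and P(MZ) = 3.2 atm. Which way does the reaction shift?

Q_p = P(Z)·P(MZ)³ / P(L) = (6.4)·(3.2)³ / (20) = 10
Q_p = 10 < K_p = 54, so the forward reaction proceeds.

toward products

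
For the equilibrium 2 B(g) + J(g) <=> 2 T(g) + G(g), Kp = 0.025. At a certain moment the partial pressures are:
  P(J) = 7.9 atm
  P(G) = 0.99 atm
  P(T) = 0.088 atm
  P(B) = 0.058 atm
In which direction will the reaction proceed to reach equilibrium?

Qp = P(T)²·P(G) / (P(B)²·P(J)) = (0.088)²·(0.99) / ((0.058)²·(7.9)) = 0.29
Qp = 0.29 > Kp = 0.025, so the reverse reaction proceeds.

toward reactants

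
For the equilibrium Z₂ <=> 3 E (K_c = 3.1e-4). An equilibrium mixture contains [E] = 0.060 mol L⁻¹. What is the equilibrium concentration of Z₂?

[Z₂] = 0.70 mol L⁻¹

At equilibrium, K_c = [E]³ / [Z₂] = 3.1e-4.
(0.060)³ / ([Z₂]) = 3.1e-4
[Z₂] = 0.697 = 0.70 mol L⁻¹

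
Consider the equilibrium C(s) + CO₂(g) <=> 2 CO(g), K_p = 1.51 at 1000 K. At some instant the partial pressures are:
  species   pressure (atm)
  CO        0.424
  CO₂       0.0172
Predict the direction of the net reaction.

to the left

(C is a pure solid — omitted from Q_p.)
Q_p = P(CO)² / P(CO₂) = (0.424)² / (0.0172) = 10.5
Q_p = 10.5 > K_p = 1.51, so the reverse reaction proceeds.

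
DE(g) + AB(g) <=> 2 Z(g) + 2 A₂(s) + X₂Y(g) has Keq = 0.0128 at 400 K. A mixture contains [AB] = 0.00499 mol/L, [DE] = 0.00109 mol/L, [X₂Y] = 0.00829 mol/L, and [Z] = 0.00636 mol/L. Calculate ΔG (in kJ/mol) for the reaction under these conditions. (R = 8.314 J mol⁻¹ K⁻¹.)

ΔG = 5.23 kJ/mol

(A₂ is a pure solid — omitted from Q.)
Q = [Z]²·[X₂Y] / ([DE]·[AB]) = (0.00636)²·(0.00829) / ((0.00109)·(0.00499)) = 0.0617
ΔG = RT ln(Q/Keq) = (8.314 J mol⁻¹ K⁻¹)(400 K) × ln(0.0617/0.0128)
   = (3.326 kJ/mol)(1.573) = 5.23 kJ/mol
ΔG > 0, so the forward reaction is non-spontaneous (proceeds in reverse).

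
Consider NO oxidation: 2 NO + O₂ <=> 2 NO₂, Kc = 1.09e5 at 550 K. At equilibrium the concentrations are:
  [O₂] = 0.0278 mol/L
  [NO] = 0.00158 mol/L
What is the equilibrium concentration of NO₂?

At equilibrium, Kc = [NO₂]² / ([NO]²·[O₂]) = 1.09e5.
([NO₂])² / ((0.00158)²·(0.0278)) = 1.09e5
[NO₂]² = 0.00756 ⇒ [NO₂] = 0.0870 mol/L

[NO₂] = 0.0870 mol/L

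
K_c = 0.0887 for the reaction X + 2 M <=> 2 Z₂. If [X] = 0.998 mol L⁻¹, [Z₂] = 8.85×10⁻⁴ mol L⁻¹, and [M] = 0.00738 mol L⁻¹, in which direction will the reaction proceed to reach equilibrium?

forward (toward products)

Q_c = [Z₂]² / ([X]·[M]²) = (8.85×10⁻⁴)² / ((0.998)·(0.00738)²) = 0.0144
Q_c = 0.0144 < K_c = 0.0887, so the forward reaction proceeds.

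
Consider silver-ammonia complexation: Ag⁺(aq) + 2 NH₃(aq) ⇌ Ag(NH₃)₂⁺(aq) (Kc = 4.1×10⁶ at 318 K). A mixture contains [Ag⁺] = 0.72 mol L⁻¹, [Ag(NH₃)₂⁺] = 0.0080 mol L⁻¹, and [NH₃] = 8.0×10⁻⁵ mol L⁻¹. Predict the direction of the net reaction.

Qc = [Ag(NH₃)₂⁺] / ([Ag⁺]·[NH₃]²) = (0.0080) / ((0.72)·(8.0×10⁻⁵)²) = 1.7×10⁶
Qc = 1.7×10⁶ < Kc = 4.1×10⁶, so the forward reaction proceeds.

toward products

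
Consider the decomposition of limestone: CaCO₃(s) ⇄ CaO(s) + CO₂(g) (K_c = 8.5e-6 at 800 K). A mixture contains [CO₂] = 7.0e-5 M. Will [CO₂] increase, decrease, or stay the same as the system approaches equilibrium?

(CaCO₃, CaO are pure solids — omitted from Q_c.)
Q_c = [CO₂] = 7.0e-5
Q_c = 7.0e-5 > K_c = 8.5e-6: net reverse reaction.
CO₂ is a product, so it decreases.

decrease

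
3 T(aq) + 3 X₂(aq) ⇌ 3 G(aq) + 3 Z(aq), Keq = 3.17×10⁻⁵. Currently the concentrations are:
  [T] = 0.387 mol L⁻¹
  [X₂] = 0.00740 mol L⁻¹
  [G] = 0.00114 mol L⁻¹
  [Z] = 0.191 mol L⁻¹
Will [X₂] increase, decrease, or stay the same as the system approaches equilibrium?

increase

Q = [G]³·[Z]³ / ([T]³·[X₂]³) = (0.00114)³·(0.191)³ / ((0.387)³·(0.00740)³) = 4.40×10⁻⁴
Q = 4.40×10⁻⁴ > Keq = 3.17×10⁻⁵: net reverse reaction.
X₂ is a reactant, so it increases.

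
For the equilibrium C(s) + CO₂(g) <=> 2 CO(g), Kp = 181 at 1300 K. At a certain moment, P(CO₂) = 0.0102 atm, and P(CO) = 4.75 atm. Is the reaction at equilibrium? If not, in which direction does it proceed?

(C is a pure solid — omitted from Qp.)
Qp = P(CO)² / P(CO₂) = (4.75)² / (0.0102) = 2210
Qp = 2210 > Kp = 181, so the reverse reaction proceeds.

reverse (toward reactants)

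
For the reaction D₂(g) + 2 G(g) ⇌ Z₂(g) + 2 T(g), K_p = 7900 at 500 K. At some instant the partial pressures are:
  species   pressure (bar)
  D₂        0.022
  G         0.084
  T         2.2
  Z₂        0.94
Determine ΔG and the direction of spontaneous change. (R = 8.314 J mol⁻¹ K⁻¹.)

ΔG = 5.45 kJ/mol; the forward reaction is non-spontaneous

Q_p = P(Z₂)·P(T)² / (P(D₂)·P(G)²) = (0.94)·(2.2)² / ((0.022)·(0.084)²) = 29300
ΔG = RT ln(Q_p/K_p) = (8.314 J mol⁻¹ K⁻¹)(500 K) × ln(29300/7900)
   = (4.157 kJ/mol)(1.311) = 5.45 kJ/mol
ΔG > 0, so the forward reaction is non-spontaneous (proceeds in reverse).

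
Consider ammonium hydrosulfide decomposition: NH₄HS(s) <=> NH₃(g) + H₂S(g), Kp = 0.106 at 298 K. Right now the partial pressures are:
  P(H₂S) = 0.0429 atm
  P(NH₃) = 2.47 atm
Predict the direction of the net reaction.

(NH₄HS is a pure solid — omitted from Qp.)
Qp = P(NH₃)·P(H₂S) = (2.47)·(0.0429) = 0.106
Qp = 0.106 = Kp, so the system is already at equilibrium.

neither direction; the system is at equilibrium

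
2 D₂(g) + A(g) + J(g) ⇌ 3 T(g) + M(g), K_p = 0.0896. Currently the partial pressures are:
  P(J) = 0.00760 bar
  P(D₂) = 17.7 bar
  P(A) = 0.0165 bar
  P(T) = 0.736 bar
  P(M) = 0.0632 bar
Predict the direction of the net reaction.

toward reactants

Q_p = P(T)³·P(M) / (P(D₂)²·P(A)·P(J)) = (0.736)³·(0.0632) / ((17.7)²·(0.0165)·(0.00760)) = 0.641
Q_p = 0.641 > K_p = 0.0896, so the reverse reaction proceeds.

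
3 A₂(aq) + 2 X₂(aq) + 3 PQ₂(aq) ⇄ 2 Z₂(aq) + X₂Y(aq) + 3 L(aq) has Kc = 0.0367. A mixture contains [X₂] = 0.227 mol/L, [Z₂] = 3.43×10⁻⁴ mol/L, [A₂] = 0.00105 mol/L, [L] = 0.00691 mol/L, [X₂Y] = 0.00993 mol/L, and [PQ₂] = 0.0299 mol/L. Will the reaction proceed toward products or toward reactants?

Qc = [Z₂]²·[X₂Y]·[L]³ / ([A₂]³·[X₂]²·[PQ₂]³) = (3.43×10⁻⁴)²·(0.00993)·(0.00691)³ / ((0.00105)³·(0.227)²·(0.0299)³) = 0.242
Qc = 0.242 > Kc = 0.0367, so the reverse reaction proceeds.

reverse (toward reactants)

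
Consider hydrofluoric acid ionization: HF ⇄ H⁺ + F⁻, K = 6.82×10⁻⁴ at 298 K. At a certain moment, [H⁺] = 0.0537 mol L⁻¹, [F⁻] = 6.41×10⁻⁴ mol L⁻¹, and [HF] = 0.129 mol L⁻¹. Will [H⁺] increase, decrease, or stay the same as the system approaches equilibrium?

increase

Q = [H⁺]·[F⁻] / [HF] = (0.0537)·(6.41×10⁻⁴) / (0.129) = 2.67×10⁻⁴
Q = 2.67×10⁻⁴ < K = 6.82×10⁻⁴: net forward reaction.
H⁺ is a product, so it increases.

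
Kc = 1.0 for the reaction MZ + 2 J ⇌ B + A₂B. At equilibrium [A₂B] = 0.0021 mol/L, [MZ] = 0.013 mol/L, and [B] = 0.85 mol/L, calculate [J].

[J] = 0.37 mol/L

At equilibrium, Kc = [B]·[A₂B] / ([MZ]·[J]²) = 1.0.
(0.85)·(0.0021) / ((0.013)·([J])²) = 1.0
[J]² = 0.137 ⇒ [J] = 0.37 mol/L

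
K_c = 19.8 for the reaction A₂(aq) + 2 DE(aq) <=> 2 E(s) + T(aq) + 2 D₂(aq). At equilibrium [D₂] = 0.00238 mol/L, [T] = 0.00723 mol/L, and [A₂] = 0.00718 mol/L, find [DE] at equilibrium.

[DE] = 5.37e-4 mol/L

(E is a pure solid — omitted from K_c.)
At equilibrium, K_c = [T]·[D₂]² / ([A₂]·[DE]²) = 19.8.
(0.00723)·(0.00238)² / ((0.00718)·([DE])²) = 19.8
[DE]² = 2.88e-7 ⇒ [DE] = 5.37e-4 mol/L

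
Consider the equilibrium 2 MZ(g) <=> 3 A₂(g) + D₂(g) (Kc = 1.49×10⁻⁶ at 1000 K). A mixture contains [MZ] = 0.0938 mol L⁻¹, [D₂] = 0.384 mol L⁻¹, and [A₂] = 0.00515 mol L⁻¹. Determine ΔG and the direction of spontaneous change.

ΔG = 11.5 kJ/mol; the forward reaction is non-spontaneous

Qc = [A₂]³·[D₂] / [MZ]² = (0.00515)³·(0.384) / (0.0938)² = 5.96×10⁻⁶
ΔG = RT ln(Qc/Kc) = (8.314 J mol⁻¹ K⁻¹)(1000 K) × ln(5.96×10⁻⁶/1.49×10⁻⁶)
   = (8.314 kJ/mol)(1.386) = 11.5 kJ/mol
ΔG > 0, so the forward reaction is non-spontaneous (proceeds in reverse).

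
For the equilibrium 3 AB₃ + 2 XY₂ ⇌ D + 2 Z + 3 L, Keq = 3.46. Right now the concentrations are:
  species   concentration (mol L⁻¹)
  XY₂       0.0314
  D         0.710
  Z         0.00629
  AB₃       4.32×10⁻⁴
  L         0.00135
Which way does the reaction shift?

Q = [D]·[Z]²·[L]³ / ([AB₃]³·[XY₂]²) = (0.710)·(0.00629)²·(0.00135)³ / ((4.32×10⁻⁴)³·(0.0314)²) = 0.869
Q = 0.869 < Keq = 3.46, so the forward reaction proceeds.

in the forward direction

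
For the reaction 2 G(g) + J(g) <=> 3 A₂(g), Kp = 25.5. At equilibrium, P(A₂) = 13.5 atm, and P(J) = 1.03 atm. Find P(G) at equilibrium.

At equilibrium, Kp = P(A₂)³ / (P(G)²·P(J)) = 25.5.
(13.5)³ / ((P(G))²·(1.03)) = 25.5
P(G)² = 93.7 ⇒ P(G) = 9.68 atm

P(G) = 9.68 atm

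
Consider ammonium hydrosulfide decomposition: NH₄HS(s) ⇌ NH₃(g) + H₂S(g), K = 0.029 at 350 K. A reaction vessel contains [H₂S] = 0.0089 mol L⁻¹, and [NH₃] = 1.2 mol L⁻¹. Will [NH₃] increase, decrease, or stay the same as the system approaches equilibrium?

(NH₄HS is a pure solid — omitted from Q.)
Q = [NH₃]·[H₂S] = (1.2)·(0.0089) = 0.011
Q = 0.011 < K = 0.029: net forward reaction.
NH₃ is a product, so it increases.

increase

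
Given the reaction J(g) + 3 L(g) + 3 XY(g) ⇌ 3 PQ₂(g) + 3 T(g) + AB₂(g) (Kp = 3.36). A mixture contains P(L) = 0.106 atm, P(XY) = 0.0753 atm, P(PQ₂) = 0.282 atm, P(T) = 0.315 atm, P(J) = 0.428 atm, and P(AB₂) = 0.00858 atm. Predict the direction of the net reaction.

in the reverse direction

Qp = P(PQ₂)³·P(T)³·P(AB₂) / (P(J)·P(L)³·P(XY)³) = (0.282)³·(0.315)³·(0.00858) / ((0.428)·(0.106)³·(0.0753)³) = 27.6
Qp = 27.6 > Kp = 3.36, so the reverse reaction proceeds.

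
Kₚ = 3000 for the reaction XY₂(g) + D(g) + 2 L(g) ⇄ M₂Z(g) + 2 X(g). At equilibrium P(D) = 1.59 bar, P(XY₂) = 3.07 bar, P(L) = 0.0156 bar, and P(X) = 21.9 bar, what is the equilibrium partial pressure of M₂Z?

P(M₂Z) = 0.00743 bar

At equilibrium, Kₚ = P(M₂Z)·P(X)² / (P(XY₂)·P(D)·P(L)²) = 3000.
(P(M₂Z))·(21.9)² / ((3.07)·(1.59)·(0.0156)²) = 3000
P(M₂Z) = 0.00743 bar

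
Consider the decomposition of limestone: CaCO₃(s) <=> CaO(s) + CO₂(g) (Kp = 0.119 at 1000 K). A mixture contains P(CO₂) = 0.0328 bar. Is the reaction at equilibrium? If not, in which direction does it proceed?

forward (toward products)

(CaCO₃, CaO are pure solids — omitted from Qp.)
Qp = P(CO₂) = 0.0328
Qp = 0.0328 < Kp = 0.119, so the forward reaction proceeds.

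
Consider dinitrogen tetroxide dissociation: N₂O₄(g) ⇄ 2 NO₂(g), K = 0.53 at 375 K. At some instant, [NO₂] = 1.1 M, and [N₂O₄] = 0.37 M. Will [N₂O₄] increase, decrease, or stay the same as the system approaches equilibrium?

Q = [NO₂]² / [N₂O₄] = (1.1)² / (0.37) = 3.3
Q = 3.3 > K = 0.53: net reverse reaction.
N₂O₄ is a reactant, so it increases.

increase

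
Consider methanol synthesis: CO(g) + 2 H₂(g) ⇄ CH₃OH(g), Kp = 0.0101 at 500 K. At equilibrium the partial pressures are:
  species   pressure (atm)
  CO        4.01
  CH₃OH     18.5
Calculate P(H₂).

At equilibrium, Kp = P(CH₃OH) / (P(CO)·P(H₂)²) = 0.0101.
(18.5) / ((4.01)·(P(H₂))²) = 0.0101
P(H₂)² = 457 ⇒ P(H₂) = 21.4 atm

P(H₂) = 21.4 atm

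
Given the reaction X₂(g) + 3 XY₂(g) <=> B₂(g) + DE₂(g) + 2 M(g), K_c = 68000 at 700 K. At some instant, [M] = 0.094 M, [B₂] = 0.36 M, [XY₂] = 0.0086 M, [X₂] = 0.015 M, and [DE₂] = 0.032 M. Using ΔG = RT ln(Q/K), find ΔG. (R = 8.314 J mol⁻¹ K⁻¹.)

ΔG = -10.8 kJ/mol

Q_c = [B₂]·[DE₂]·[M]² / ([X₂]·[XY₂]³) = (0.36)·(0.032)·(0.094)² / ((0.015)·(0.0086)³) = 10700
ΔG = RT ln(Q_c/K_c) = (8.314 J mol⁻¹ K⁻¹)(700 K) × ln(10700/68000)
   = (5.820 kJ/mol)(-1.849) = -10.8 kJ/mol
ΔG < 0, so the forward reaction is spontaneous (proceeds forward).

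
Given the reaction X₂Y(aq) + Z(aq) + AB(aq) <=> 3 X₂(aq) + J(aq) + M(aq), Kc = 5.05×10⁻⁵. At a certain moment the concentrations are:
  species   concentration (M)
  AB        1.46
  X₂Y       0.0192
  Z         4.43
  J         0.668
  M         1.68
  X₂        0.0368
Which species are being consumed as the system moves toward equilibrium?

X₂, J, M (products)

Qc = [X₂]³·[J]·[M] / ([X₂Y]·[Z]·[AB]) = (0.0368)³·(0.668)·(1.68) / ((0.0192)·(4.43)·(1.46)) = 4.50×10⁻⁴
Qc = 4.50×10⁻⁴ > Kc = 5.05×10⁻⁵: net reverse reaction.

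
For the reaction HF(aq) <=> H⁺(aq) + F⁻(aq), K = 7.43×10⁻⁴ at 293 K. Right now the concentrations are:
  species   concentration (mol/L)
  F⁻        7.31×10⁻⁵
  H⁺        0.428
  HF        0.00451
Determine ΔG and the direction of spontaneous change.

ΔG = 5.44 kJ/mol; the forward reaction is non-spontaneous

Q = [H⁺]·[F⁻] / [HF] = (0.428)·(7.31×10⁻⁵) / (0.00451) = 0.00694
ΔG = RT ln(Q/K) = (8.314 J mol⁻¹ K⁻¹)(293 K) × ln(0.00694/7.43×10⁻⁴)
   = (2.436 kJ/mol)(2.234) = 5.44 kJ/mol
ΔG > 0, so the forward reaction is non-spontaneous (proceeds in reverse).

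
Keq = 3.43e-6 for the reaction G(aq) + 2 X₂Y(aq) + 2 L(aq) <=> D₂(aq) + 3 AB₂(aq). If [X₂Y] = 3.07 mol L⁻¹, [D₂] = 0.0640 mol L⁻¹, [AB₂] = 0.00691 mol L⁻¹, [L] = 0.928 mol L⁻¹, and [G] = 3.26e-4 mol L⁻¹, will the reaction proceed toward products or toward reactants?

Q = [D₂]·[AB₂]³ / ([G]·[X₂Y]²·[L]²) = (0.0640)·(0.00691)³ / ((3.26e-4)·(3.07)²·(0.928)²) = 7.98e-6
Q = 7.98e-6 > Keq = 3.43e-6, so the reverse reaction proceeds.

to the left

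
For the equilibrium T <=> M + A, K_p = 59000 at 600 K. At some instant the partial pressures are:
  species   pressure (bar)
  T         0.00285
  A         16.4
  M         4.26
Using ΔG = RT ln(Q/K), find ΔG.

ΔG = -4.38 kJ/mol

Q_p = P(M)·P(A) / P(T) = (4.26)·(16.4) / (0.00285) = 24500
ΔG = RT ln(Q_p/K_p) = (8.314 J mol⁻¹ K⁻¹)(600 K) × ln(24500/59000)
   = (4.988 kJ/mol)(-0.8789) = -4.38 kJ/mol
ΔG < 0, so the forward reaction is spontaneous (proceeds forward).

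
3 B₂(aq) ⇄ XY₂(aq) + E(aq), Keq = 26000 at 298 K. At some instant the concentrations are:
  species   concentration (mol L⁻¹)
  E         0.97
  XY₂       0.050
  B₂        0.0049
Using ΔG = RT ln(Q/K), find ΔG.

Q = [XY₂]·[E] / [B₂]³ = (0.050)·(0.97) / (0.0049)³ = 4.12e5
ΔG = RT ln(Q/Keq) = (8.314 J mol⁻¹ K⁻¹)(298 K) × ln(4.12e5/26000)
   = (2.478 kJ/mol)(2.763) = 6.85 kJ/mol
ΔG > 0, so the forward reaction is non-spontaneous (proceeds in reverse).

ΔG = 6.85 kJ/mol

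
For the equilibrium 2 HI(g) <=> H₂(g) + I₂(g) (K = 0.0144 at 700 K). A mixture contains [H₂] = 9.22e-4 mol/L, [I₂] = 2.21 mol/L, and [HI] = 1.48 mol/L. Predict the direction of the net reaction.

to the right

Q = [H₂]·[I₂] / [HI]² = (9.22e-4)·(2.21) / (1.48)² = 9.30e-4
Q = 9.30e-4 < K = 0.0144, so the forward reaction proceeds.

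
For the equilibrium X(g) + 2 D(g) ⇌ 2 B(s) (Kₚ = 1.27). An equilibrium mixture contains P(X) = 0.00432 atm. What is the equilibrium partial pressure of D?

(B is a pure solid — omitted from Kₚ.)
At equilibrium, Kₚ = 1 / (P(X)·P(D)²) = 1.27.
1 / ((0.00432)·(P(D))²) = 1.27
P(D)² = 182 ⇒ P(D) = 13.5 atm

P(D) = 13.5 atm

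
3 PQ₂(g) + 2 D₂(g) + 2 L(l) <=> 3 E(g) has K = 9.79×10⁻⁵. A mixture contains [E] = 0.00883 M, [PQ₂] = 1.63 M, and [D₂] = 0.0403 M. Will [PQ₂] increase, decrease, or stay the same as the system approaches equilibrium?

(L is a pure liquid — omitted from Q.)
Q = [E]³ / ([PQ₂]³·[D₂]²) = (0.00883)³ / ((1.63)³·(0.0403)²) = 9.79×10⁻⁵
Q = 9.79×10⁻⁵ = K; the system is at equilibrium.

stay the same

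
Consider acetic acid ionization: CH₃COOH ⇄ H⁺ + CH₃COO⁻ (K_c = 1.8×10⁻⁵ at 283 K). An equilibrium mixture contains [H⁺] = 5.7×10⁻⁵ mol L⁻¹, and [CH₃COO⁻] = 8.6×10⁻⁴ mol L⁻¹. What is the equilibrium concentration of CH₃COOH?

[CH₃COOH] = 0.0027 mol L⁻¹

At equilibrium, K_c = [H⁺]·[CH₃COO⁻] / [CH₃COOH] = 1.8×10⁻⁵.
(5.7×10⁻⁵)·(8.6×10⁻⁴) / ([CH₃COOH]) = 1.8×10⁻⁵
[CH₃COOH] = 0.00272 = 0.0027 mol L⁻¹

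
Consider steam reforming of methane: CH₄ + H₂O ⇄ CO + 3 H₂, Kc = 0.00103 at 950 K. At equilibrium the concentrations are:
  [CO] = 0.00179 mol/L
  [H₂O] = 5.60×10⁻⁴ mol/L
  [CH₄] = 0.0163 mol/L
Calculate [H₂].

[H₂] = 0.0174 mol/L

At equilibrium, Kc = [CO]·[H₂]³ / ([CH₄]·[H₂O]) = 0.00103.
(0.00179)·([H₂])³ / ((0.0163)·(5.60×10⁻⁴)) = 0.00103
[H₂]³ = 5.25×10⁻⁶ ⇒ [H₂] = 0.0174 mol/L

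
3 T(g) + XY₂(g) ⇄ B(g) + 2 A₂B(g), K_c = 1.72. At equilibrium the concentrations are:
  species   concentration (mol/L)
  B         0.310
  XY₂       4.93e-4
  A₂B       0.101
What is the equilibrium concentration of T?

At equilibrium, K_c = [B]·[A₂B]² / ([T]³·[XY₂]) = 1.72.
(0.310)·(0.101)² / (([T])³·(4.93e-4)) = 1.72
[T]³ = 3.73 ⇒ [T] = 1.55 mol/L

[T] = 1.55 mol/L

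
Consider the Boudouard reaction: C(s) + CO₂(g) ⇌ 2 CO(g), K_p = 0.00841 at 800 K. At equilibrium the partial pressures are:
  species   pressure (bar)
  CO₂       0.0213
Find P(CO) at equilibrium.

P(CO) = 0.0134 bar

(C is a pure solid — omitted from K_p.)
At equilibrium, K_p = P(CO)² / P(CO₂) = 0.00841.
(P(CO))² / (0.0213) = 0.00841
P(CO)² = 1.79e-4 ⇒ P(CO) = 0.0134 bar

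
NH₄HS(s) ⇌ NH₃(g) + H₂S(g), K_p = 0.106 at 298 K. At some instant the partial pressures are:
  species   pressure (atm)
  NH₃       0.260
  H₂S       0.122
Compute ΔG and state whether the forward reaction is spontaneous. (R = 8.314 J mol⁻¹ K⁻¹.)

(NH₄HS is a pure solid — omitted from Q_p.)
Q_p = P(NH₃)·P(H₂S) = (0.260)·(0.122) = 0.0317
ΔG = RT ln(Q_p/K_p) = (8.314 J mol⁻¹ K⁻¹)(298 K) × ln(0.0317/0.106)
   = (2.478 kJ/mol)(-1.207) = -2.99 kJ/mol
ΔG < 0, so the forward reaction is spontaneous (proceeds forward).

ΔG = -2.99 kJ/mol; the forward reaction is spontaneous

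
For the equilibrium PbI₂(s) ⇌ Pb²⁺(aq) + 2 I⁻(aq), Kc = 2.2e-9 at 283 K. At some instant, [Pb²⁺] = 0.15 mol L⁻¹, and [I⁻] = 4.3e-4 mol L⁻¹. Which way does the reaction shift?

reverse (toward reactants)

(PbI₂ is a pure solid — omitted from Qc.)
Qc = [Pb²⁺]·[I⁻]² = (0.15)·(4.3e-4)² = 2.8e-8
Qc = 2.8e-8 > Kc = 2.2e-9, so the reverse reaction proceeds.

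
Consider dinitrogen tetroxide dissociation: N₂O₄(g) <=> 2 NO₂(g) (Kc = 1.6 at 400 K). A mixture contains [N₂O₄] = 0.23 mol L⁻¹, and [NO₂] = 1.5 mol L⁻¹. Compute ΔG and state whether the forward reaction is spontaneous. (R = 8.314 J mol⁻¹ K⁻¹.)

Qc = [NO₂]² / [N₂O₄] = (1.5)² / (0.23) = 9.78
ΔG = RT ln(Qc/Kc) = (8.314 J mol⁻¹ K⁻¹)(400 K) × ln(9.78/1.6)
   = (3.326 kJ/mol)(1.810) = 6.02 kJ/mol
ΔG > 0, so the forward reaction is non-spontaneous (proceeds in reverse).

ΔG = 6.02 kJ/mol; the forward reaction is non-spontaneous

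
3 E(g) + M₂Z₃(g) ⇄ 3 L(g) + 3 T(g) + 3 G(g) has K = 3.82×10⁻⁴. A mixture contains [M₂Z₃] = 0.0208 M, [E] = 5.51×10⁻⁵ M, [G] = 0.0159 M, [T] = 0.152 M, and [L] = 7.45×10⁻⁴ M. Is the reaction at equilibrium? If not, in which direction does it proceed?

reverse (toward reactants)

Q = [L]³·[T]³·[G]³ / ([E]³·[M₂Z₃]) = (7.45×10⁻⁴)³·(0.152)³·(0.0159)³ / ((5.51×10⁻⁵)³·(0.0208)) = 0.00168
Q = 0.00168 > K = 3.82×10⁻⁴, so the reverse reaction proceeds.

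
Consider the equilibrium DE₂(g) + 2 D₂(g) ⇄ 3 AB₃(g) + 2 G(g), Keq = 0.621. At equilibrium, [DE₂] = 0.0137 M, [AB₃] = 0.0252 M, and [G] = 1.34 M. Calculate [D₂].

At equilibrium, Keq = [AB₃]³·[G]² / ([DE₂]·[D₂]²) = 0.621.
(0.0252)³·(1.34)² / ((0.0137)·([D₂])²) = 0.621
[D₂]² = 0.00338 ⇒ [D₂] = 0.0581 M

[D₂] = 0.0581 M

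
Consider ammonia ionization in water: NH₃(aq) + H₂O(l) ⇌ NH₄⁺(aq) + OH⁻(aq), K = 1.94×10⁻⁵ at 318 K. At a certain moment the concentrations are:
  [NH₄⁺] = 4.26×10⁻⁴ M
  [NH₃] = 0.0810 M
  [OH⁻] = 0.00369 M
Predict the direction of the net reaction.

neither direction; the system is at equilibrium

(H₂O is a pure liquid — omitted from Q.)
Q = [NH₄⁺]·[OH⁻] / [NH₃] = (4.26×10⁻⁴)·(0.00369) / (0.0810) = 1.94×10⁻⁵
Q = 1.94×10⁻⁵ = K, so the system is already at equilibrium.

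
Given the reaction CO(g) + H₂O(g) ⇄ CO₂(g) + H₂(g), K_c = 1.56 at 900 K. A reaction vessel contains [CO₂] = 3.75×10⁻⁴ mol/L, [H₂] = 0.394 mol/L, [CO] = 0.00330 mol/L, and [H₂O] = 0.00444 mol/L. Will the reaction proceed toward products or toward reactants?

Q_c = [CO₂]·[H₂] / ([CO]·[H₂O]) = (3.75×10⁻⁴)·(0.394) / ((0.00330)·(0.00444)) = 10.1
Q_c = 10.1 > K_c = 1.56, so the reverse reaction proceeds.

to the left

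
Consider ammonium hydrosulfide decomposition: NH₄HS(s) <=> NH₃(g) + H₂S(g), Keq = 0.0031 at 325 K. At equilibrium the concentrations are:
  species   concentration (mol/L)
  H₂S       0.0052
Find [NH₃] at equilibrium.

(NH₄HS is a pure solid — omitted from Keq.)
At equilibrium, Keq = [NH₃]·[H₂S] = 0.0031.
([NH₃])·(0.0052) = 0.0031
[NH₃] = 0.596 = 0.60 mol/L

[NH₃] = 0.60 mol/L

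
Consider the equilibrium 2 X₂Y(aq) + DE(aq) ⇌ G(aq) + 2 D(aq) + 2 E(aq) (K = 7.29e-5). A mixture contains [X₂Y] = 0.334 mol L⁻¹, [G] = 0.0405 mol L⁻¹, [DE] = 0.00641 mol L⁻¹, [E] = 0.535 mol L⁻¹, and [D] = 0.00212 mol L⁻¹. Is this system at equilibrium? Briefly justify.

yes, at equilibrium

Q = [G]·[D]²·[E]² / ([X₂Y]²·[DE]) = (0.0405)·(0.00212)²·(0.535)² / ((0.334)²·(0.00641)) = 7.29e-5
Q = 7.29e-5 = K; the system is at equilibrium.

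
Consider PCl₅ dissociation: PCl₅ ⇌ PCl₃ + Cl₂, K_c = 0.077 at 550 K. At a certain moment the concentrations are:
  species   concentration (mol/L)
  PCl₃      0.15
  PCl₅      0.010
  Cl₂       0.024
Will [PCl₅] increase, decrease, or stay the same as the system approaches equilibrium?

Q_c = [PCl₃]·[Cl₂] / [PCl₅] = (0.15)·(0.024) / (0.010) = 0.36
Q_c = 0.36 > K_c = 0.077: net reverse reaction.
PCl₅ is a reactant, so it increases.

increase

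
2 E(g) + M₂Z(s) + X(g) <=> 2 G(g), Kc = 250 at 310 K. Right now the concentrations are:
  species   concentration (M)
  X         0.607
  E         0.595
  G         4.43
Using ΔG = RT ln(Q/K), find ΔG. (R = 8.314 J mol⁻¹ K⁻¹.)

(M₂Z is a pure solid — omitted from Qc.)
Qc = [G]² / ([E]²·[X]) = (4.43)² / ((0.595)²·(0.607)) = 91.3
ΔG = RT ln(Qc/Kc) = (8.314 J mol⁻¹ K⁻¹)(310 K) × ln(91.3/250)
   = (2.577 kJ/mol)(-1.007) = -2.60 kJ/mol
ΔG < 0, so the forward reaction is spontaneous (proceeds forward).

ΔG = -2.60 kJ/mol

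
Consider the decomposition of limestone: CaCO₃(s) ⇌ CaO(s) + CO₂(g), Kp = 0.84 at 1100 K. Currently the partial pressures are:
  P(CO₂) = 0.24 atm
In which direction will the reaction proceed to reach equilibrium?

(CaCO₃, CaO are pure solids — omitted from Qp.)
Qp = P(CO₂) = 0.24
Qp = 0.24 < Kp = 0.84, so the forward reaction proceeds.

toward products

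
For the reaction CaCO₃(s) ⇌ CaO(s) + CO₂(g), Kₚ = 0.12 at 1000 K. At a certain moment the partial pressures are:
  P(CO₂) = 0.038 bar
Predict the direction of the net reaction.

(CaCO₃, CaO are pure solids — omitted from Qₚ.)
Qₚ = P(CO₂) = 0.038
Qₚ = 0.038 < Kₚ = 0.12, so the forward reaction proceeds.

to the right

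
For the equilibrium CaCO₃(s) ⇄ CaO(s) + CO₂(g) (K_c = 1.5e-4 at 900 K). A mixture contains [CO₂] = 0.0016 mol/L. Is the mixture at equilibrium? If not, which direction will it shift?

(CaCO₃, CaO are pure solids — omitted from Q_c.)
Q_c = [CO₂] = 0.0016
Q_c = 0.0016 > K_c = 1.5e-4: net reverse reaction.

no; Q > K, reaction proceeds in reverse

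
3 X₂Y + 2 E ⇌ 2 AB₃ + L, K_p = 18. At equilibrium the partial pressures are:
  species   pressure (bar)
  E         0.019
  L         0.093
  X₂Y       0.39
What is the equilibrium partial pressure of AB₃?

P(AB₃) = 0.064 bar

At equilibrium, K_p = P(AB₃)²·P(L) / (P(X₂Y)³·P(E)²) = 18.
(P(AB₃))²·(0.093) / ((0.39)³·(0.019)²) = 18
P(AB₃)² = 0.00414 ⇒ P(AB₃) = 0.064 bar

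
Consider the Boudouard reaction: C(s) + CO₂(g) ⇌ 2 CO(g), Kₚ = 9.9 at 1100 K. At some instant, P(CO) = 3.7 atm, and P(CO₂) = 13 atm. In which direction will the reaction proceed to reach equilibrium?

(C is a pure solid — omitted from Qₚ.)
Qₚ = P(CO)² / P(CO₂) = (3.7)² / (13) = 1.1
Qₚ = 1.1 < Kₚ = 9.9, so the forward reaction proceeds.

forward (toward products)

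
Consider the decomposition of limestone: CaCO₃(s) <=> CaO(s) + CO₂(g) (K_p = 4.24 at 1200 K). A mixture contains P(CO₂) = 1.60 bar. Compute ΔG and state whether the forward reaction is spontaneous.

ΔG = -9.72 kJ/mol; the forward reaction is spontaneous

(CaCO₃, CaO are pure solids — omitted from Q_p.)
Q_p = P(CO₂) = 1.60
ΔG = RT ln(Q_p/K_p) = (8.314 J mol⁻¹ K⁻¹)(1200 K) × ln(1.60/4.24)
   = (9.977 kJ/mol)(-0.9746) = -9.72 kJ/mol
ΔG < 0, so the forward reaction is spontaneous (proceeds forward).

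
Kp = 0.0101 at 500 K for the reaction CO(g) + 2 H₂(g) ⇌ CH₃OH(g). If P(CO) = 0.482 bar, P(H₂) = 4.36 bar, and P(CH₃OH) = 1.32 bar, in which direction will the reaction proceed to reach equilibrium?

Qp = P(CH₃OH) / (P(CO)·P(H₂)²) = (1.32) / ((0.482)·(4.36)²) = 0.144
Qp = 0.144 > Kp = 0.0101, so the reverse reaction proceeds.

toward reactants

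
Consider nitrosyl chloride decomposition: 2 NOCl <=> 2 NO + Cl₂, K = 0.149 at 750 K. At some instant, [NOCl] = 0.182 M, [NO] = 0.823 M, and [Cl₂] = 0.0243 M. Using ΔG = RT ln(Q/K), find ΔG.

ΔG = 7.51 kJ/mol

Q = [NO]²·[Cl₂] / [NOCl]² = (0.823)²·(0.0243) / (0.182)² = 0.497
ΔG = RT ln(Q/K) = (8.314 J mol⁻¹ K⁻¹)(750 K) × ln(0.497/0.149)
   = (6.236 kJ/mol)(1.205) = 7.51 kJ/mol
ΔG > 0, so the forward reaction is non-spontaneous (proceeds in reverse).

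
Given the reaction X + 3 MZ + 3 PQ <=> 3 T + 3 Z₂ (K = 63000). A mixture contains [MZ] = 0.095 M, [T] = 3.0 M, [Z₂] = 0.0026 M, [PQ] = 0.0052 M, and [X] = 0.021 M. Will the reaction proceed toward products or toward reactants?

toward reactants

Q = [T]³·[Z₂]³ / ([X]·[MZ]³·[PQ]³) = (3.0)³·(0.0026)³ / ((0.021)·(0.095)³·(0.0052)³) = 1.9×10⁵
Q = 1.9×10⁵ > K = 63000, so the reverse reaction proceeds.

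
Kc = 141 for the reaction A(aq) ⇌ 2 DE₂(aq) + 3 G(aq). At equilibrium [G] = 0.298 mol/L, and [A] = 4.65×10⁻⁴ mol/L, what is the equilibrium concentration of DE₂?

[DE₂] = 1.57 mol/L

At equilibrium, Kc = [DE₂]²·[G]³ / [A] = 141.
([DE₂])²·(0.298)³ / (4.65×10⁻⁴) = 141
[DE₂]² = 2.48 ⇒ [DE₂] = 1.57 mol/L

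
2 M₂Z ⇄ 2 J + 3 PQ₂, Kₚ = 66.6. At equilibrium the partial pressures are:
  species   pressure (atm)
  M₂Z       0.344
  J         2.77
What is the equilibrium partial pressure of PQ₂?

P(PQ₂) = 1.01 atm

At equilibrium, Kₚ = P(J)²·P(PQ₂)³ / P(M₂Z)² = 66.6.
(2.77)²·(P(PQ₂))³ / (0.344)² = 66.6
P(PQ₂)³ = 1.03 ⇒ P(PQ₂) = 1.01 atm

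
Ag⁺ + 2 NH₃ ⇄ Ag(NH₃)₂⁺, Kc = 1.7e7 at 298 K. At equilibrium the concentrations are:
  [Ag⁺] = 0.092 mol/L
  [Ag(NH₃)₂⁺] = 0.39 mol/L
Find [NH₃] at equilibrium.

[NH₃] = 5.0e-4 mol/L

At equilibrium, Kc = [Ag(NH₃)₂⁺] / ([Ag⁺]·[NH₃]²) = 1.7e7.
(0.39) / ((0.092)·([NH₃])²) = 1.7e7
[NH₃]² = 2.49e-7 ⇒ [NH₃] = 5.0e-4 mol/L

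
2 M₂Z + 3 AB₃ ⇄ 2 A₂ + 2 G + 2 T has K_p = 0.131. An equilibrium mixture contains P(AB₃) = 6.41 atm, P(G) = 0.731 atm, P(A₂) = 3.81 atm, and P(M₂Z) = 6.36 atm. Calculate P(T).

At equilibrium, K_p = P(A₂)²·P(G)²·P(T)² / (P(M₂Z)²·P(AB₃)³) = 0.131.
(3.81)²·(0.731)²·(P(T))² / ((6.36)²·(6.41)³) = 0.131
P(T)² = 180 ⇒ P(T) = 13.4 atm

P(T) = 13.4 atm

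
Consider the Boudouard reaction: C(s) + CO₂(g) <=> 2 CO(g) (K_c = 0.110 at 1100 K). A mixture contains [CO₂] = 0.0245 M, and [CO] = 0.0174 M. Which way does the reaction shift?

toward products

(C is a pure solid — omitted from Q_c.)
Q_c = [CO]² / [CO₂] = (0.0174)² / (0.0245) = 0.0124
Q_c = 0.0124 < K_c = 0.110, so the forward reaction proceeds.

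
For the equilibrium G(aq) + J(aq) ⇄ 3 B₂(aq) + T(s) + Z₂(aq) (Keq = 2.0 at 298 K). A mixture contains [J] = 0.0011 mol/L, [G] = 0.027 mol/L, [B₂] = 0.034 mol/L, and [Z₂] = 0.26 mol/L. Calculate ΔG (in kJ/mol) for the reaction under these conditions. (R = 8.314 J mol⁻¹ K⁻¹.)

(T is a pure solid — omitted from Q.)
Q = [B₂]³·[Z₂] / ([G]·[J]) = (0.034)³·(0.26) / ((0.027)·(0.0011)) = 0.344
ΔG = RT ln(Q/Keq) = (8.314 J mol⁻¹ K⁻¹)(298 K) × ln(0.344/2.0)
   = (2.478 kJ/mol)(-1.760) = -4.36 kJ/mol
ΔG < 0, so the forward reaction is spontaneous (proceeds forward).

ΔG = -4.36 kJ/mol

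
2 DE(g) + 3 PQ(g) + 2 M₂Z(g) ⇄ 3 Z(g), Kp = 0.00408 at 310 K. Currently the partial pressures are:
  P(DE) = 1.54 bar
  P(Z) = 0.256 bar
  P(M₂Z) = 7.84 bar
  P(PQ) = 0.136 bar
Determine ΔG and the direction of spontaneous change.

Qp = P(Z)³ / (P(DE)²·P(PQ)³·P(M₂Z)²) = (0.256)³ / ((1.54)²·(0.136)³·(7.84)²) = 0.0458
ΔG = RT ln(Qp/Kp) = (8.314 J mol⁻¹ K⁻¹)(310 K) × ln(0.0458/0.00408)
   = (2.577 kJ/mol)(2.418) = 6.23 kJ/mol
ΔG > 0, so the forward reaction is non-spontaneous (proceeds in reverse).

ΔG = 6.23 kJ/mol; the forward reaction is non-spontaneous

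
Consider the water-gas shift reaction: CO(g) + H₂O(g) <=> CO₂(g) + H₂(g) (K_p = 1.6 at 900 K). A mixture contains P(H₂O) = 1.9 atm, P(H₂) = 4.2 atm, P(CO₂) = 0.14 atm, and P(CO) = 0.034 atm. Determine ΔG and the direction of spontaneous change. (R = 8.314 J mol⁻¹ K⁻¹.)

ΔG = 13.0 kJ/mol; the forward reaction is non-spontaneous

Q_p = P(CO₂)·P(H₂) / (P(CO)·P(H₂O)) = (0.14)·(4.2) / ((0.034)·(1.9)) = 9.10
ΔG = RT ln(Q_p/K_p) = (8.314 J mol⁻¹ K⁻¹)(900 K) × ln(9.10/1.6)
   = (7.483 kJ/mol)(1.738) = 13.0 kJ/mol
ΔG > 0, so the forward reaction is non-spontaneous (proceeds in reverse).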